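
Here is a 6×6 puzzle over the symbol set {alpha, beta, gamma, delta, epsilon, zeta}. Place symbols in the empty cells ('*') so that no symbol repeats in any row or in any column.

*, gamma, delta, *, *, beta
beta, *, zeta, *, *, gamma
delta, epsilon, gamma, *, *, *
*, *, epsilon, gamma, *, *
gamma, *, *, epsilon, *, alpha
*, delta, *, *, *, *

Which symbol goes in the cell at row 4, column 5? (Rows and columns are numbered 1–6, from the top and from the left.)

zeta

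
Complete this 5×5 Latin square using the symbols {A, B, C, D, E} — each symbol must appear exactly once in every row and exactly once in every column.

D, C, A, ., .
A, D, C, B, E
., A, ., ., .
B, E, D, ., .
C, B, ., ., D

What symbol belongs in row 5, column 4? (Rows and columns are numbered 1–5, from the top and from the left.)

A

(r1,c4) = E
(r1,c5) = B
(r3,c1) = E
(r3,c3) = B
(r3,c5) = C
(r4,c5) = A
(r5,c3) = E
(r5,c4) = A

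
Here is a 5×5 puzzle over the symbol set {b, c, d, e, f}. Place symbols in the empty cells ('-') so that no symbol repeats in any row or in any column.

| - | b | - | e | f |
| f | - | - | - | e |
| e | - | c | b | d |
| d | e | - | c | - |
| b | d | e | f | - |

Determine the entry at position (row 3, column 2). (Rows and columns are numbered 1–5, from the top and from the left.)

f

(r1,c1) = c
(r1,c3) = d
(r2,c2) = c
(r2,c3) = b
(r2,c4) = d
(r3,c2) = f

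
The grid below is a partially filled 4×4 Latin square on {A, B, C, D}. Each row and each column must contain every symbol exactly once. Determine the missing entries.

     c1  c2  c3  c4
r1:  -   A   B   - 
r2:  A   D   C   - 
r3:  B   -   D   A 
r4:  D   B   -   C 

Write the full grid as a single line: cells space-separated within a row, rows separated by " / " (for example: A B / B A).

C A B D / A D C B / B C D A / D B A C

(r1,c1) = C
(r1,c4) = D
(r2,c4) = B
(r3,c2) = C
(r4,c3) = A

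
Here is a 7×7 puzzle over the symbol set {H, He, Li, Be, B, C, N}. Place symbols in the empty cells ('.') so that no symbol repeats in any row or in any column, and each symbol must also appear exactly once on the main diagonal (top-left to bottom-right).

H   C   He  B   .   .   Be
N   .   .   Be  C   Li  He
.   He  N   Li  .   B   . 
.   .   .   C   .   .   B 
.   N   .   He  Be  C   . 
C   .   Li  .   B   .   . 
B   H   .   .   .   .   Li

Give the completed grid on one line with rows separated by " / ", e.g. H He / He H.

H C He B Li N Be / N B H Be C Li He / Be He N Li H B C / He Li Be C N H B / Li N B He Be C H / C Be Li H B He N / B H C N He Be Li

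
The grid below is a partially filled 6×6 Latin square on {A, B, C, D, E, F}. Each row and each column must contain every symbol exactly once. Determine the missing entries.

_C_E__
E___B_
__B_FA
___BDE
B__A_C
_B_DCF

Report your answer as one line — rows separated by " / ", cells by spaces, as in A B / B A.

F C D E A B / E A C F B D / D E B C F A / C F A B D E / B D F A E C / A B E D C F

Cell (r1,c5): row 1 has {C,E}; column 5 has {B,C,D,F} → A.
Cell (r2,c6): row 2 has {B,E}; column 6 has {A,C,E,F} → D.
Cell (r3,c4): row 3 has {A,B,F}; column 4 has {A,B,D,E} → C.
Cell (r5,c5): row 5 has {A,B,C}; column 5 has {A,B,C,D,F} → E.
Cell (r6,c1): row 6 has {B,C,D,F}; column 1 has {B,E} → A.
Cell (r6,c3): row 6 has {A,B,C,D,F}; column 3 has {B} → E.
Cell (r1,c6): row 1 has {A,C,E}; column 6 has {A,C,D,E,F} → B.
Cell (r2,c4): row 2 has {B,D,E}; column 4 has {A,B,C,D,E} → F.
Cell (r3,c1): row 3 has {A,B,C,F}; column 1 has {A,B,E} → D.
Cell (r3,c2): row 3 has {A,B,C,D,F}; column 2 has {B,C} → E.
Cell (r1,c1): row 1 has {A,B,C,E}; column 1 has {A,B,D,E} → F.
Cell (r1,c3): row 1 has {A,B,C,E,F}; column 3 has {B,E} → D.
Cell (r2,c2): row 2 has {B,D,E,F}; column 2 has {B,C,E} → A.
Cell (r2,c3): row 2 has {A,B,D,E,F}; column 3 has {B,D,E} → C.
Cell (r4,c1): row 4 has {B,D,E}; column 1 has {A,B,D,E,F} → C.
Cell (r4,c2): row 4 has {B,C,D,E}; column 2 has {A,B,C,E} → F.
Cell (r4,c3): row 4 has {B,C,D,E,F}; column 3 has {B,C,D,E} → A.
Cell (r5,c2): row 5 has {A,B,C,E}; column 2 has {A,B,C,E,F} → D.
Cell (r5,c3): row 5 has {A,B,C,D,E}; column 3 has {A,B,C,D,E} → F.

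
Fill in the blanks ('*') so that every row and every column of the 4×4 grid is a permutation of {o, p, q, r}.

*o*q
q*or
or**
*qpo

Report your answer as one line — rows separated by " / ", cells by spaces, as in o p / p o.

p o r q / q p o r / o r q p / r q p o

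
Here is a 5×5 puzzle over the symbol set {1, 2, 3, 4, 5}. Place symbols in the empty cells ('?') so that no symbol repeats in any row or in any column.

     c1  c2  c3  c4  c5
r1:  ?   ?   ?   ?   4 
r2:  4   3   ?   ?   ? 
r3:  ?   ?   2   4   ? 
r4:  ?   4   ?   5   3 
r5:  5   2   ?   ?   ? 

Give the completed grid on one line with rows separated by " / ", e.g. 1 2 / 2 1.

(r4,c3) = 1
(r5,c5) = 1
(r2,c3) = 5
(r2,c5) = 2
(r3,c5) = 5
(r4,c1) = 2
(r5,c4) = 3
(r1,c3) = 3
(r2,c4) = 1
(r3,c2) = 1
(r5,c3) = 4
(r1,c1) = 1
(r1,c2) = 5
(r1,c4) = 2
(r3,c1) = 3

1 5 3 2 4 / 4 3 5 1 2 / 3 1 2 4 5 / 2 4 1 5 3 / 5 2 4 3 1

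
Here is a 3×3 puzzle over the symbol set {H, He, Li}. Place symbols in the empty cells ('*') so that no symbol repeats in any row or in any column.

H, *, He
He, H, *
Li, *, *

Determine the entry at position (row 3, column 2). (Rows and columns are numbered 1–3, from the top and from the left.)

He

(r1,c2): row 1 has {H,He}; column 2 has {H}, so it must be Li.
(r2,c3): row 2 has {H,He}; column 3 has {He}, so it must be Li.
(r3,c2): row 3 has {Li}; column 2 has {H,Li}, so it must be He.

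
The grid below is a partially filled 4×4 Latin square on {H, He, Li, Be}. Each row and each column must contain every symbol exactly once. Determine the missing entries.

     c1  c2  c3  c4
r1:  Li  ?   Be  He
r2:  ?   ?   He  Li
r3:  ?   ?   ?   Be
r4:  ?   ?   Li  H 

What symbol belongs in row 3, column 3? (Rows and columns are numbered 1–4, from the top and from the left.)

(r1,c2) = H
(r2,c2) = Be
(r3,c3) = H

H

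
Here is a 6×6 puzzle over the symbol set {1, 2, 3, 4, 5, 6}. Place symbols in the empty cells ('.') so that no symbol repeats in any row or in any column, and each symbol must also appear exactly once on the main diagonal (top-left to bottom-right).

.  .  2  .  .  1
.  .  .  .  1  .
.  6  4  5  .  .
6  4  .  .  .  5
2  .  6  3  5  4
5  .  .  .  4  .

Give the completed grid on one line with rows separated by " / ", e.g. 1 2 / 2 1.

3 5 2 4 6 1 / 4 2 5 6 1 3 / 1 6 4 5 3 2 / 6 4 3 1 2 5 / 2 1 6 3 5 4 / 5 3 1 2 4 6

(r1,c1) = 3
(r1,c2) = 5
(r1,c5) = 6
(r2,c1) = 4
(r2,c2) = 2
(r2,c4) = 6
(r2,c6) = 3
(r3,c1) = 1
(r3,c6) = 2
(r4,c4) = 1
(r5,c2) = 1
(r6,c2) = 3
(r6,c3) = 1
(r6,c4) = 2
(r6,c6) = 6
(r1,c4) = 4
(r2,c3) = 5
(r3,c5) = 3
(r4,c3) = 3
(r4,c5) = 2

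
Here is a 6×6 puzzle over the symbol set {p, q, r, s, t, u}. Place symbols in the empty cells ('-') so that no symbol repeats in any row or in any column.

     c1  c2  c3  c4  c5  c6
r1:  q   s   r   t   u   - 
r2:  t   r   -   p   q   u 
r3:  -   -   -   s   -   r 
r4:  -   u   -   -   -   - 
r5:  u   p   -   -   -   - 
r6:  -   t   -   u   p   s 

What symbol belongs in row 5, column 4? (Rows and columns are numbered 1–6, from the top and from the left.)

r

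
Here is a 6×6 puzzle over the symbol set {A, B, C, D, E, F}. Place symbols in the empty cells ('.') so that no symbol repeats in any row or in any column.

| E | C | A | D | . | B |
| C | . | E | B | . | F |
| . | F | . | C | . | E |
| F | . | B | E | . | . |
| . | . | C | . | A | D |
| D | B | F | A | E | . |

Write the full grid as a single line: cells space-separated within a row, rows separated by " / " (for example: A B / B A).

E C A D F B / C A E B D F / A F D C B E / F D B E C A / B E C F A D / D B F A E C

At row 1, column 5: row 1 has {A,B,C,D,E}; column 5 has {A,E}; that leaves F.
At row 2, column 5: row 2 has {B,C,E,F}; column 5 has {A,E,F}; that leaves D.
At row 3, column 3: row 3 has {C,E,F}; column 3 has {A,B,C,E,F}; that leaves D.
At row 3, column 5: row 3 has {C,D,E,F}; column 5 has {A,D,E,F}; that leaves B.
At row 4, column 5: row 4 has {B,E,F}; column 5 has {A,B,D,E,F}; that leaves C.
At row 4, column 6: row 4 has {B,C,E,F}; column 6 has {B,D,E,F}; that leaves A.
At row 5, column 1: row 5 has {A,C,D}; column 1 has {C,D,E,F}; that leaves B.
At row 5, column 2: row 5 has {A,B,C,D}; column 2 has {B,C,F}; that leaves E.
At row 5, column 4: row 5 has {A,B,C,D,E}; column 4 has {A,B,C,D,E}; that leaves F.
At row 6, column 6: row 6 has {A,B,D,E,F}; column 6 has {A,B,D,E,F}; that leaves C.
At row 2, column 2: row 2 has {B,C,D,E,F}; column 2 has {B,C,E,F}; that leaves A.
At row 3, column 1: row 3 has {B,C,D,E,F}; column 1 has {B,C,D,E,F}; that leaves A.
At row 4, column 2: row 4 has {A,B,C,E,F}; column 2 has {A,B,C,E,F}; that leaves D.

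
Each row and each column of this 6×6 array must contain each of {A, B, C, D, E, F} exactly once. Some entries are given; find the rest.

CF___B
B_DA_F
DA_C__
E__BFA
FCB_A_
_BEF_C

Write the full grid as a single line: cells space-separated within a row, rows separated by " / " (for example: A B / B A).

C F A D E B / B E D A C F / D A F C B E / E D C B F A / F C B E A D / A B E F D C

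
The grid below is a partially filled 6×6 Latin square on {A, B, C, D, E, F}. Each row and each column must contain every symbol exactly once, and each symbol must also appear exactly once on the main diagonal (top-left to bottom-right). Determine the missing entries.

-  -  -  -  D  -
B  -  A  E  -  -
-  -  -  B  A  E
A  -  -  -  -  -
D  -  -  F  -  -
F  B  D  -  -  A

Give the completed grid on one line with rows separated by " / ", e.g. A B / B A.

E F C A D B / B C A E F D / C D F B A E / A E B D C F / D A E F B C / F B D C E A

(r3,c1) = C
(r3,c3) = F
(r6,c4) = C
(r6,c5) = E
(r1,c1) = E
(r1,c4) = A
(r3,c2) = D
(r4,c4) = D
(r2,c2) = C
(r2,c5) = F
(r2,c6) = D
(r5,c5) = B
(r5,c6) = C
(r1,c2) = F
(r1,c6) = B
(r4,c2) = E
(r4,c5) = C
(r4,c6) = F
(r5,c2) = A
(r5,c3) = E
(r1,c3) = C
(r4,c3) = B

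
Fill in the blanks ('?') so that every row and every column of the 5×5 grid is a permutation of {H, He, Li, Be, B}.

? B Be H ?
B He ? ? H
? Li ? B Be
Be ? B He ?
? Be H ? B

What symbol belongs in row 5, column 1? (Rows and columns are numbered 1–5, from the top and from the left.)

He

(r2,c3) = Li
(r2,c4) = Be
(r3,c3) = He
(r4,c2) = H
(r4,c5) = Li
(r5,c4) = Li
(r1,c5) = He
(r3,c1) = H
(r5,c1) = He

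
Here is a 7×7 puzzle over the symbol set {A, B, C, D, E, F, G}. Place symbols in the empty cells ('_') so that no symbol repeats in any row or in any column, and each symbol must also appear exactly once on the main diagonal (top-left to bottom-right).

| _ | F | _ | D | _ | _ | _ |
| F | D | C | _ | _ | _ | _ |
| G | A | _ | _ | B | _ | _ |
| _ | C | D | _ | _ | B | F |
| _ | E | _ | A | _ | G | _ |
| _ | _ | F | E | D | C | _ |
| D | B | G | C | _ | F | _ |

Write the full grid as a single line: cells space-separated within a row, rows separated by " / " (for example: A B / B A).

(r3,c3) = E
(r3,c4) = F
(r3,c6) = D
(r3,c7) = C
(r4,c4) = G
(r5,c3) = B
(r5,c5) = F
(r5,c7) = D
(r6,c2) = G
(r7,c7) = A
(r1,c1) = B
(r1,c3) = A
(r1,c6) = E
(r1,c7) = G
(r2,c4) = B
(r2,c6) = A
(r2,c7) = E
(r5,c1) = C
(r6,c1) = A
(r6,c7) = B
(r7,c5) = E
(r1,c5) = C
(r2,c5) = G
(r4,c1) = E
(r4,c5) = A

B F A D C E G / F D C B G A E / G A E F B D C / E C D G A B F / C E B A F G D / A G F E D C B / D B G C E F A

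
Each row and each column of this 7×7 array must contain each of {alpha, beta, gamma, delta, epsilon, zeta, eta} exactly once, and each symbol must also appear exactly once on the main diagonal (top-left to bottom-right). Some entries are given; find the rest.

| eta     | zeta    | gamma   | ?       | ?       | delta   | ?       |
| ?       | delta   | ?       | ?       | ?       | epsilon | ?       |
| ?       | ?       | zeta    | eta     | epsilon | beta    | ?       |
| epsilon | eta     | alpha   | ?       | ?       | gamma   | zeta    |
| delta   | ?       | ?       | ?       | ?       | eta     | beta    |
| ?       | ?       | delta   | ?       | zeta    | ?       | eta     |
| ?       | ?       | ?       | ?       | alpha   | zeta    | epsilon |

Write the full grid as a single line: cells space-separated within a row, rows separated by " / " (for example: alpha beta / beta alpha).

eta zeta gamma epsilon beta delta alpha / zeta delta beta alpha eta epsilon gamma / alpha gamma zeta eta epsilon beta delta / epsilon eta alpha beta delta gamma zeta / delta alpha epsilon zeta gamma eta beta / beta epsilon delta gamma zeta alpha eta / gamma beta eta delta alpha zeta epsilon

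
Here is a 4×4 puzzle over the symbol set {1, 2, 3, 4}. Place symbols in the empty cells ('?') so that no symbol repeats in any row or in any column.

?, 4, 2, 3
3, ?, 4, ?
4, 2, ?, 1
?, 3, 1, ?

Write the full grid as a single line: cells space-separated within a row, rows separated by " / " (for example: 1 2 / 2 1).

(r1,c1) = 1
(r2,c2) = 1
(r2,c4) = 2
(r3,c3) = 3
(r4,c1) = 2
(r4,c4) = 4

1 4 2 3 / 3 1 4 2 / 4 2 3 1 / 2 3 1 4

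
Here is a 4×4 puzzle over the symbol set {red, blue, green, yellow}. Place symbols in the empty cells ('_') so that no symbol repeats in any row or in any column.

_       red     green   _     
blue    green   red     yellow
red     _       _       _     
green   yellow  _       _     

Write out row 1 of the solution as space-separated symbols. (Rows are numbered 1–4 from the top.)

yellow red green blue

(r1,c1): row 1 has {red,green}; column 1 has {red,blue,green}, so it must be yellow.
(r1,c4): row 1 has {red,green,yellow}; column 4 has {yellow}, so it must be blue.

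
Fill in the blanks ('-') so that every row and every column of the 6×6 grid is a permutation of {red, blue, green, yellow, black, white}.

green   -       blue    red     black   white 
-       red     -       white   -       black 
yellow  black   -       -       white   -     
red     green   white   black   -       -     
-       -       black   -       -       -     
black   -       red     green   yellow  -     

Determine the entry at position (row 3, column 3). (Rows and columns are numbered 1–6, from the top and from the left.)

Cell (r1,c2): row 1 has {red,blue,green,black,white}; column 2 has {red,green,black} → yellow.
Cell (r2,c1): row 2 has {red,black,white}; column 1 has {red,green,yellow,black} → blue.
Cell (r2,c5): row 2 has {red,blue,black,white}; column 5 has {yellow,black,white} → green.
Cell (r3,c3): row 3 has {yellow,black,white}; column 3 has {red,blue,black,white} → green.

green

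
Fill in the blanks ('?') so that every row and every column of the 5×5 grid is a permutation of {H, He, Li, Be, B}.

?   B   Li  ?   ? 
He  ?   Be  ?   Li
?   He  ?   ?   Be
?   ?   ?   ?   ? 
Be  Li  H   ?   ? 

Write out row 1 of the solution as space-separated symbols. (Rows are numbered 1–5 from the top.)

H B Li Be He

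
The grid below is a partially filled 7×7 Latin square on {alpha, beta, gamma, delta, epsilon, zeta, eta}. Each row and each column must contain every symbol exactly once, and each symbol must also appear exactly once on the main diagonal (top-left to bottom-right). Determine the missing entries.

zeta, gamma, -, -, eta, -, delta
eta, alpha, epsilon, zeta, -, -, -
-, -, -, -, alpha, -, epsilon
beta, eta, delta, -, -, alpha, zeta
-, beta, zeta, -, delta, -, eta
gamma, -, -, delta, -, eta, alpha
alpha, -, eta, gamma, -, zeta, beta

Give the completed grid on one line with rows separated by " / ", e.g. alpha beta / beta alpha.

row 2 has {alpha,epsilon,zeta,eta}; column 7 has {alpha,beta,delta,epsilon,zeta,eta} — only gamma is left for (r2,c7).
row 3 has {alpha,epsilon}; column 1 has {alpha,beta,gamma,zeta,eta} — only delta is left for (r3,c1).
row 3 has {alpha,delta,epsilon}; column 2 has {alpha,beta,gamma,eta} — only zeta is left for (r3,c2).
row 3 has {alpha,delta,epsilon,zeta}; column 3 has {delta,epsilon,zeta,eta}; the diagonal has {alpha,beta,delta,zeta,eta} — only gamma is left for (r3,c3).
row 3 has {alpha,gamma,delta,epsilon,zeta}; column 6 has {alpha,zeta,eta} — only beta is left for (r3,c6).
row 4 has {alpha,beta,delta,zeta,eta}; column 4 has {gamma,delta,zeta}; the diagonal has {alpha,beta,gamma,delta,zeta,eta} — only epsilon is left for (r4,c4).
row 4 has {alpha,beta,delta,epsilon,zeta,eta}; column 5 has {alpha,delta,eta} — only gamma is left for (r4,c5).
row 5 has {beta,delta,zeta,eta}; column 1 has {alpha,beta,gamma,delta,zeta,eta} — only epsilon is left for (r5,c1).
row 5 has {beta,delta,epsilon,zeta,eta}; column 4 has {gamma,delta,epsilon,zeta} — only alpha is left for (r5,c4).
row 5 has {alpha,beta,delta,epsilon,zeta,eta}; column 6 has {alpha,beta,zeta,eta} — only gamma is left for (r5,c6).
row 6 has {alpha,gamma,delta,eta}; column 2 has {alpha,beta,gamma,zeta,eta} — only epsilon is left for (r6,c2).
row 6 has {alpha,gamma,delta,epsilon,eta}; column 3 has {gamma,delta,epsilon,zeta,eta} — only beta is left for (r6,c3).
row 6 has {alpha,beta,gamma,delta,epsilon,eta}; column 5 has {alpha,gamma,delta,eta} — only zeta is left for (r6,c5).
row 7 has {alpha,beta,gamma,zeta,eta}; column 2 has {alpha,beta,gamma,epsilon,zeta,eta} — only delta is left for (r7,c2).
row 7 has {alpha,beta,gamma,delta,zeta,eta}; column 5 has {alpha,gamma,delta,zeta,eta} — only epsilon is left for (r7,c5).
row 1 has {gamma,delta,zeta,eta}; column 3 has {beta,gamma,delta,epsilon,zeta,eta} — only alpha is left for (r1,c3).
row 1 has {alpha,gamma,delta,zeta,eta}; column 4 has {alpha,gamma,delta,epsilon,zeta} — only beta is left for (r1,c4).
row 1 has {alpha,beta,gamma,delta,zeta,eta}; column 6 has {alpha,beta,gamma,zeta,eta} — only epsilon is left for (r1,c6).
row 2 has {alpha,gamma,epsilon,zeta,eta}; column 5 has {alpha,gamma,delta,epsilon,zeta,eta} — only beta is left for (r2,c5).
row 2 has {alpha,beta,gamma,epsilon,zeta,eta}; column 6 has {alpha,beta,gamma,epsilon,zeta,eta} — only delta is left for (r2,c6).
row 3 has {alpha,beta,gamma,delta,epsilon,zeta}; column 4 has {alpha,beta,gamma,delta,epsilon,zeta} — only eta is left for (r3,c4).

zeta gamma alpha beta eta epsilon delta / eta alpha epsilon zeta beta delta gamma / delta zeta gamma eta alpha beta epsilon / beta eta delta epsilon gamma alpha zeta / epsilon beta zeta alpha delta gamma eta / gamma epsilon beta delta zeta eta alpha / alpha delta eta gamma epsilon zeta beta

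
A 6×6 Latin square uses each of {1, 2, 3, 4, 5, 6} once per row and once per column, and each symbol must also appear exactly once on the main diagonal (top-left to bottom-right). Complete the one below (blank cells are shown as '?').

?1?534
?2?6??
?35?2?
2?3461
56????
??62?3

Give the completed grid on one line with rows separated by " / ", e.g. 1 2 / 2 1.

At row 1, column 1: row 1 has {1,3,4,5}; column 1 has {2,5}; the diagonal has {2,3,4,5}; that leaves 6.
At row 1, column 3: row 1 has {1,3,4,5,6}; column 3 has {3,5,6}; that leaves 2.
At row 2, column 6: row 2 has {2,6}; column 6 has {1,3,4}; that leaves 5.
At row 3, column 4: row 3 has {2,3,5}; column 4 has {2,4,5,6}; that leaves 1.
At row 3, column 6: row 3 has {1,2,3,5}; column 6 has {1,3,4,5}; that leaves 6.
At row 4, column 2: row 4 has {1,2,3,4,6}; column 2 has {1,2,3,6}; that leaves 5.
At row 5, column 4: row 5 has {5,6}; column 4 has {1,2,4,5,6}; that leaves 3.
At row 5, column 5: row 5 has {3,5,6}; column 5 has {2,3,6}; the diagonal has {2,3,4,5,6}; that leaves 1.
At row 5, column 6: row 5 has {1,3,5,6}; column 6 has {1,3,4,5,6}; that leaves 2.
At row 6, column 2: row 6 has {2,3,6}; column 2 has {1,2,3,5,6}; that leaves 4.
At row 6, column 5: row 6 has {2,3,4,6}; column 5 has {1,2,3,6}; that leaves 5.
At row 2, column 5: row 2 has {2,5,6}; column 5 has {1,2,3,5,6}; that leaves 4.
At row 3, column 1: row 3 has {1,2,3,5,6}; column 1 has {2,5,6}; that leaves 4.
At row 5, column 3: row 5 has {1,2,3,5,6}; column 3 has {2,3,5,6}; that leaves 4.
At row 6, column 1: row 6 has {2,3,4,5,6}; column 1 has {2,4,5,6}; that leaves 1.
At row 2, column 1: row 2 has {2,4,5,6}; column 1 has {1,2,4,5,6}; that leaves 3.
At row 2, column 3: row 2 has {2,3,4,5,6}; column 3 has {2,3,4,5,6}; that leaves 1.

6 1 2 5 3 4 / 3 2 1 6 4 5 / 4 3 5 1 2 6 / 2 5 3 4 6 1 / 5 6 4 3 1 2 / 1 4 6 2 5 3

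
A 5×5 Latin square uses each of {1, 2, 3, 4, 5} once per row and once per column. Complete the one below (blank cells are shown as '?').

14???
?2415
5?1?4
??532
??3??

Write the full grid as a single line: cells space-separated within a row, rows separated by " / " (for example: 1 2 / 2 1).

Cell (r1,c3): row 1 has {1,4}; column 3 has {1,3,4,5} → 2.
Cell (r1,c4): row 1 has {1,2,4}; column 4 has {1,3} → 5.
Cell (r1,c5): row 1 has {1,2,4,5}; column 5 has {2,4,5} → 3.
Cell (r2,c1): row 2 has {1,2,4,5}; column 1 has {1,5} → 3.
Cell (r3,c2): row 3 has {1,4,5}; column 2 has {2,4} → 3.
Cell (r3,c4): row 3 has {1,3,4,5}; column 4 has {1,3,5} → 2.
Cell (r4,c1): row 4 has {2,3,5}; column 1 has {1,3,5} → 4.
Cell (r4,c2): row 4 has {2,3,4,5}; column 2 has {2,3,4} → 1.
Cell (r5,c1): row 5 has {3}; column 1 has {1,3,4,5} → 2.
Cell (r5,c2): row 5 has {2,3}; column 2 has {1,2,3,4} → 5.
Cell (r5,c4): row 5 has {2,3,5}; column 4 has {1,2,3,5} → 4.
Cell (r5,c5): row 5 has {2,3,4,5}; column 5 has {2,3,4,5} → 1.

1 4 2 5 3 / 3 2 4 1 5 / 5 3 1 2 4 / 4 1 5 3 2 / 2 5 3 4 1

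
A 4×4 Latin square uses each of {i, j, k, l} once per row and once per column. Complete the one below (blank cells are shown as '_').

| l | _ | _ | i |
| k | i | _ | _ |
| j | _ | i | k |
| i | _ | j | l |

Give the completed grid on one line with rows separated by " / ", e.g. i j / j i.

l j k i / k i l j / j l i k / i k j l

At row 1, column 3: row 1 has {i,l}; column 3 has {i,j}; that leaves k.
At row 2, column 3: row 2 has {i,k}; column 3 has {i,j,k}; that leaves l.
At row 2, column 4: row 2 has {i,k,l}; column 4 has {i,k,l}; that leaves j.
At row 3, column 2: row 3 has {i,j,k}; column 2 has {i}; that leaves l.
At row 4, column 2: row 4 has {i,j,l}; column 2 has {i,l}; that leaves k.
At row 1, column 2: row 1 has {i,k,l}; column 2 has {i,k,l}; that leaves j.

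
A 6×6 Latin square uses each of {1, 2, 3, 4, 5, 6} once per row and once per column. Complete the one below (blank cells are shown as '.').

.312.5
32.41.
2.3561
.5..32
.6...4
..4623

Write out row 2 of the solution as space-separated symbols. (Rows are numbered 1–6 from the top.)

3 2 5 4 1 6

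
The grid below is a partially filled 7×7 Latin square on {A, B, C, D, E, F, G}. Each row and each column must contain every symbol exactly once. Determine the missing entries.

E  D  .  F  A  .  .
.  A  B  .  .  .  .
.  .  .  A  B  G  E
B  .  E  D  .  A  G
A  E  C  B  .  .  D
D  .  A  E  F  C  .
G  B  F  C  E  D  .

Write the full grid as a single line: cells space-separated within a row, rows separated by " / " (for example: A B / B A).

row 1 has {A,D,E,F}; column 3 has {A,B,C,E,F} — only G is left for (r1,c3).
row 1 has {A,D,E,F,G}; column 6 has {A,C,D,G} — only B is left for (r1,c6).
row 1 has {A,B,D,E,F,G}; column 7 has {D,E,G} — only C is left for (r1,c7).
row 2 has {A,B}; column 4 has {A,B,C,D,E,F} — only G is left for (r2,c4).
row 2 has {A,B,G}; column 7 has {C,D,E,G} — only F is left for (r2,c7).
row 3 has {A,B,E,G}; column 3 has {A,B,C,E,F,G} — only D is left for (r3,c3).
row 4 has {A,B,D,E,G}; column 5 has {A,B,E,F} — only C is left for (r4,c5).
row 5 has {A,B,C,D,E}; column 5 has {A,B,C,E,F} — only G is left for (r5,c5).
row 5 has {A,B,C,D,E,G}; column 6 has {A,B,C,D,G} — only F is left for (r5,c6).
row 6 has {A,C,D,E,F}; column 2 has {A,B,D,E} — only G is left for (r6,c2).
row 6 has {A,C,D,E,F,G}; column 7 has {C,D,E,F,G} — only B is left for (r6,c7).
row 7 has {B,C,D,E,F,G}; column 7 has {B,C,D,E,F,G} — only A is left for (r7,c7).
row 2 has {A,B,F,G}; column 1 has {A,B,D,E,G} — only C is left for (r2,c1).
row 2 has {A,B,C,F,G}; column 5 has {A,B,C,E,F,G} — only D is left for (r2,c5).
row 2 has {A,B,C,D,F,G}; column 6 has {A,B,C,D,F,G} — only E is left for (r2,c6).
row 3 has {A,B,D,E,G}; column 1 has {A,B,C,D,E,G} — only F is left for (r3,c1).
row 3 has {A,B,D,E,F,G}; column 2 has {A,B,D,E,G} — only C is left for (r3,c2).
row 4 has {A,B,C,D,E,G}; column 2 has {A,B,C,D,E,G} — only F is left for (r4,c2).

E D G F A B C / C A B G D E F / F C D A B G E / B F E D C A G / A E C B G F D / D G A E F C B / G B F C E D A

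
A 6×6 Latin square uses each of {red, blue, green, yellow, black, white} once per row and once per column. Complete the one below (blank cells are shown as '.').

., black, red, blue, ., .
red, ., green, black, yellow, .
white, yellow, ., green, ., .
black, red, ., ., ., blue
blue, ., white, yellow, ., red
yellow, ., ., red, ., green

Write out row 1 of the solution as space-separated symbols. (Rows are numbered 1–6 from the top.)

green black red blue white yellow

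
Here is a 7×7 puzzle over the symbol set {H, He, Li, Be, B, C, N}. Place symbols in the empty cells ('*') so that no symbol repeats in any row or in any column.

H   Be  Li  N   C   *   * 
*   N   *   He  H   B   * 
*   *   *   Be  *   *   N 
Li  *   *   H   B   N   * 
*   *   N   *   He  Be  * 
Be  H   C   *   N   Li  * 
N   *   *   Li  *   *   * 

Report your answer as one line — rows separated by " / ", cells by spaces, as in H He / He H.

(r1,c6) = He
(r1,c7) = B
(r2,c1) = C
(r2,c3) = Be
(r2,c7) = Li
(r3,c5) = Li
(r4,c3) = He
(r5,c1) = B
(r5,c4) = C
(r5,c7) = H
(r6,c4) = B
(r6,c7) = He
(r7,c5) = Be
(r7,c7) = C
(r3,c1) = He
(r4,c2) = C
(r4,c7) = Be
(r5,c2) = Li
(r7,c6) = H
(r3,c2) = B
(r3,c3) = H
(r3,c6) = C
(r7,c2) = He
(r7,c3) = B

H Be Li N C He B / C N Be He H B Li / He B H Be Li C N / Li C He H B N Be / B Li N C He Be H / Be H C B N Li He / N He B Li Be H C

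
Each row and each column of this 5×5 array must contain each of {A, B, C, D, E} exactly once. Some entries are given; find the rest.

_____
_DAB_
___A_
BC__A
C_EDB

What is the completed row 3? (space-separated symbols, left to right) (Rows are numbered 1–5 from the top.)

D B C A E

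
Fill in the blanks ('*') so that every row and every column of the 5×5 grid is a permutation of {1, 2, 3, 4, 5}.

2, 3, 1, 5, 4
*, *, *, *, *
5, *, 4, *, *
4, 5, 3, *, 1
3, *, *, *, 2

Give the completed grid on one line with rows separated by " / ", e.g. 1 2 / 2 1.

2 3 1 5 4 / 1 4 2 3 5 / 5 2 4 1 3 / 4 5 3 2 1 / 3 1 5 4 2

At row 2, column 1: row 2 is empty so far; column 1 has {2,3,4,5}; that leaves 1.
At row 3, column 5: row 3 has {4,5}; column 5 has {1,2,4}; that leaves 3.
At row 4, column 4: row 4 has {1,3,4,5}; column 4 has {5}; that leaves 2.
At row 5, column 3: row 5 has {2,3}; column 3 has {1,3,4}; that leaves 5.
At row 2, column 3: row 2 has {1}; column 3 has {1,3,4,5}; that leaves 2.
At row 2, column 5: row 2 has {1,2}; column 5 has {1,2,3,4}; that leaves 5.
At row 3, column 4: row 3 has {3,4,5}; column 4 has {2,5}; that leaves 1.
At row 5, column 4: row 5 has {2,3,5}; column 4 has {1,2,5}; that leaves 4.
At row 2, column 2: row 2 has {1,2,5}; column 2 has {3,5}; that leaves 4.
At row 2, column 4: row 2 has {1,2,4,5}; column 4 has {1,2,4,5}; that leaves 3.
At row 3, column 2: row 3 has {1,3,4,5}; column 2 has {3,4,5}; that leaves 2.
At row 5, column 2: row 5 has {2,3,4,5}; column 2 has {2,3,4,5}; that leaves 1.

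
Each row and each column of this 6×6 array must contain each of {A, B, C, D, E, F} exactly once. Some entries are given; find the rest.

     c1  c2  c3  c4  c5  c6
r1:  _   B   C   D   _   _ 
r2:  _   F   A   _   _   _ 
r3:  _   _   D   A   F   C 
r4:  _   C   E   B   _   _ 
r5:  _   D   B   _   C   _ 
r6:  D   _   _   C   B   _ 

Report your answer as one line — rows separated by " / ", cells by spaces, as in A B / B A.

(r2,c4) = E
(r2,c5) = D
(r2,c6) = B
(r3,c2) = E
(r4,c5) = A
(r5,c4) = F
(r6,c2) = A
(r6,c3) = F
(r6,c6) = E
(r1,c5) = E
(r2,c1) = C
(r3,c1) = B
(r4,c1) = F
(r4,c6) = D
(r5,c6) = A
(r1,c1) = A
(r1,c6) = F
(r5,c1) = E

A B C D E F / C F A E D B / B E D A F C / F C E B A D / E D B F C A / D A F C B E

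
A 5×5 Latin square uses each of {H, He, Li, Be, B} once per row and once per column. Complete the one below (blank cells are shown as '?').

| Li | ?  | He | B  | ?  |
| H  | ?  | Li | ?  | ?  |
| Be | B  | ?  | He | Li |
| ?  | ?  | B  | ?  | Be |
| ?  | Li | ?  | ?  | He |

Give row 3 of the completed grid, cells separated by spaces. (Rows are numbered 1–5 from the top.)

Be B H He Li

(r1,c5) = H
(r2,c4) = Be
(r2,c5) = B
(r3,c3) = H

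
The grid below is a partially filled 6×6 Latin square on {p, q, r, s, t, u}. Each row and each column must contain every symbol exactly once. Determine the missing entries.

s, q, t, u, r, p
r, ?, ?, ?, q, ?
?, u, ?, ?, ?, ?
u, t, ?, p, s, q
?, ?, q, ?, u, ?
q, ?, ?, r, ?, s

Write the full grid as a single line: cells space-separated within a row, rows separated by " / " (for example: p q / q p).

s q t u r p / r s p t q u / t u s q p r / u t r p s q / p r q s u t / q p u r t s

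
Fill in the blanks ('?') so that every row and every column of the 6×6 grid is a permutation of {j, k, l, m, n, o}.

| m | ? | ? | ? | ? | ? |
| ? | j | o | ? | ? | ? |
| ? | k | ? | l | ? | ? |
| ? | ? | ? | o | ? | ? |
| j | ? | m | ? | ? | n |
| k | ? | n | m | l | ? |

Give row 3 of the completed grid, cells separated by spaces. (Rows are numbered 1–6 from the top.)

o k j l n m

(r3,c3) = j
(r5,c4) = k
(r5,c5) = o
(r6,c2) = o
(r6,c6) = j
(r2,c4) = n
(r5,c2) = l
(r1,c2) = n
(r1,c4) = j
(r1,c5) = k
(r2,c1) = l
(r2,c5) = m
(r2,c6) = k
(r3,c5) = n
(r4,c1) = n
(r4,c2) = m
(r4,c5) = j
(r4,c6) = l
(r1,c3) = l
(r1,c6) = o
(r3,c1) = o
(r3,c6) = m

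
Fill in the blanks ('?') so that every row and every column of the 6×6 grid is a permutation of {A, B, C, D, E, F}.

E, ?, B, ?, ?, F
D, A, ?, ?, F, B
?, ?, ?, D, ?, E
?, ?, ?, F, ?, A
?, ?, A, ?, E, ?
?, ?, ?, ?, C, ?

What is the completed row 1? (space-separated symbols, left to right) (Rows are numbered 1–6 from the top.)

E C B A D F

(r6,c6) = D
(r5,c6) = C
(r5,c4) = B
(r5,c1) = F
(r5,c2) = D
(r1,c2) = C
(r1,c4) = A
(r1,c5) = D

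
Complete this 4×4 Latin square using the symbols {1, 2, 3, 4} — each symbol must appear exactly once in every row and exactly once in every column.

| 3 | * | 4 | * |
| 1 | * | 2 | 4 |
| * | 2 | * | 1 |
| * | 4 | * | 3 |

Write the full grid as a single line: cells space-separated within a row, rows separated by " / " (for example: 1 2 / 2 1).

3 1 4 2 / 1 3 2 4 / 4 2 3 1 / 2 4 1 3

row 1 has {3,4}; column 2 has {2,4} — only 1 is left for (r1,c2).
row 1 has {1,3,4}; column 4 has {1,3,4} — only 2 is left for (r1,c4).
row 2 has {1,2,4}; column 2 has {1,2,4} — only 3 is left for (r2,c2).
row 3 has {1,2}; column 1 has {1,3} — only 4 is left for (r3,c1).
row 3 has {1,2,4}; column 3 has {2,4} — only 3 is left for (r3,c3).
row 4 has {3,4}; column 1 has {1,3,4} — only 2 is left for (r4,c1).
row 4 has {2,3,4}; column 3 has {2,3,4} — only 1 is left for (r4,c3).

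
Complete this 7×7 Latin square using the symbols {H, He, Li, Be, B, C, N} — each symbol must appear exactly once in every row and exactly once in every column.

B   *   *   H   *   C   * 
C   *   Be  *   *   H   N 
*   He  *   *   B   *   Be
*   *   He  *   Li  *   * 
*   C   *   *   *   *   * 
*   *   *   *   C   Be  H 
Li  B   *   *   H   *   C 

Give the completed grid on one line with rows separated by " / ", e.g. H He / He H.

B Be Li H N C He / C Li Be B He H N / H He C N B Li Be / Be H He C Li N B / N C H He Be B Li / He N B Li C Be H / Li B N Be H He C

row 2 has {H,Be,C,N}; column 2 has {He,B,C} — only Li is left for (r2,c2).
row 2 has {H,Li,Be,C,N}; column 5 has {H,Li,B,C} — only He is left for (r2,c5).
row 4 has {He,Li}; column 7 has {H,Be,C,N} — only B is left for (r4,c7).
row 6 has {H,Be,C}; column 2 has {He,Li,B,C} — only N is left for (r6,c2).
row 7 has {H,Li,B,C}; column 3 has {He,Be} — only N is left for (r7,c3).
row 7 has {H,Li,B,C,N}; column 6 has {H,Be,C} — only He is left for (r7,c6).
row 1 has {H,B,C}; column 2 has {He,Li,B,C,N} — only Be is left for (r1,c2).
row 1 has {H,Be,B,C}; column 3 has {He,Be,N} — only Li is left for (r1,c3).
row 1 has {H,Li,Be,B,C}; column 5 has {H,He,Li,B,C} — only N is left for (r1,c5).
row 1 has {H,Li,Be,B,C,N}; column 7 has {H,Be,B,C,N} — only He is left for (r1,c7).
row 2 has {H,He,Li,Be,C,N}; column 4 has {H} — only B is left for (r2,c4).
row 4 has {He,Li,B}; column 2 has {He,Li,Be,B,C,N} — only H is left for (r4,c2).
row 4 has {H,He,Li,B}; column 6 has {H,He,Be,C} — only N is left for (r4,c6).
row 5 has {C}; column 5 has {H,He,Li,B,C,N} — only Be is left for (r5,c5).
row 5 has {Be,C}; column 7 has {H,He,Be,B,C,N} — only Li is left for (r5,c7).
row 6 has {H,Be,C,N}; column 1 has {Li,B,C} — only He is left for (r6,c1).
row 6 has {H,He,Be,C,N}; column 3 has {He,Li,Be,N} — only B is left for (r6,c3).
row 6 has {H,He,Be,B,C,N}; column 4 has {H,B} — only Li is left for (r6,c4).
row 7 has {H,He,Li,B,C,N}; column 4 has {H,Li,B} — only Be is left for (r7,c4).
row 3 has {He,Be,B}; column 6 has {H,He,Be,C,N} — only Li is left for (r3,c6).
row 4 has {H,He,Li,B,N}; column 1 has {He,Li,B,C} — only Be is left for (r4,c1).
row 4 has {H,He,Li,Be,B,N}; column 4 has {H,Li,Be,B} — only C is left for (r4,c4).
row 5 has {Li,Be,C}; column 3 has {He,Li,Be,B,N} — only H is left for (r5,c3).
row 5 has {H,Li,Be,C}; column 6 has {H,He,Li,Be,C,N} — only B is left for (r5,c6).
row 3 has {He,Li,Be,B}; column 3 has {H,He,Li,Be,B,N} — only C is left for (r3,c3).
row 3 has {He,Li,Be,B,C}; column 4 has {H,Li,Be,B,C} — only N is left for (r3,c4).
row 5 has {H,Li,Be,B,C}; column 1 has {He,Li,Be,B,C} — only N is left for (r5,c1).
row 5 has {H,Li,Be,B,C,N}; column 4 has {H,Li,Be,B,C,N} — only He is left for (r5,c4).
row 3 has {He,Li,Be,B,C,N}; column 1 has {He,Li,Be,B,C,N} — only H is left for (r3,c1).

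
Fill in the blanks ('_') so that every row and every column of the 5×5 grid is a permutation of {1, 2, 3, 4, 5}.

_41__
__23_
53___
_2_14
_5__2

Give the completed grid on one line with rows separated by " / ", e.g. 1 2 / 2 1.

2 4 1 5 3 / 4 1 2 3 5 / 5 3 4 2 1 / 3 2 5 1 4 / 1 5 3 4 2

(r2,c2) = 1
(r2,c5) = 5
(r3,c3) = 4
(r3,c4) = 2
(r3,c5) = 1
(r4,c1) = 3
(r4,c3) = 5
(r5,c3) = 3
(r5,c4) = 4
(r1,c1) = 2
(r1,c4) = 5
(r1,c5) = 3
(r2,c1) = 4
(r5,c1) = 1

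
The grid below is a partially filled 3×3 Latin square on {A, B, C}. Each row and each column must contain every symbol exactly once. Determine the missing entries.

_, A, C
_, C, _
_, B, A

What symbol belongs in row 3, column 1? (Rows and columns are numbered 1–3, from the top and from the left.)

(r1,c1) = B
(r2,c1) = A
(r2,c3) = B
(r3,c1) = C

C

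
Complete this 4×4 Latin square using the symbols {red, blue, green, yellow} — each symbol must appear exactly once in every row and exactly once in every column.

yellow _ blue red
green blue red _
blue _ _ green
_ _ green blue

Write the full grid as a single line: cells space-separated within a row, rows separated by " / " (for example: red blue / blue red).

yellow green blue red / green blue red yellow / blue red yellow green / red yellow green blue

(r1,c2) = green
(r2,c4) = yellow
(r3,c3) = yellow
(r4,c1) = red
(r4,c2) = yellow
(r3,c2) = red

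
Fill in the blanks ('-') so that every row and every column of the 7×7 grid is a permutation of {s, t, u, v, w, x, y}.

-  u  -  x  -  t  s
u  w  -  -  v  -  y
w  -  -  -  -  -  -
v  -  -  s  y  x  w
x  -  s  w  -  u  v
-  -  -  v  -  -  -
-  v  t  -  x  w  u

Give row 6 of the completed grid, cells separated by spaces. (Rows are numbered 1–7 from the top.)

t s w v u y x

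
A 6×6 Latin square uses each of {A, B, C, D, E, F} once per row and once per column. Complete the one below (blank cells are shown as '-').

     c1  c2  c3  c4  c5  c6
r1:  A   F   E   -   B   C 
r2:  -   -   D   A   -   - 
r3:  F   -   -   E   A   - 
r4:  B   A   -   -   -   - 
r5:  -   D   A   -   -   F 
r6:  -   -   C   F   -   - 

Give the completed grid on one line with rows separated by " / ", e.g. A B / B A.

At row 1, column 4: row 1 has {A,B,C,E,F}; column 4 has {A,E,F}; that leaves D.
At row 3, column 3: row 3 has {A,E,F}; column 3 has {A,C,D,E}; that leaves B.
At row 3, column 6: row 3 has {A,B,E,F}; column 6 has {C,F}; that leaves D.
At row 4, column 3: row 4 has {A,B}; column 3 has {A,B,C,D,E}; that leaves F.
At row 4, column 4: row 4 has {A,B,F}; column 4 has {A,D,E,F}; that leaves C.
At row 4, column 6: row 4 has {A,B,C,F}; column 6 has {C,D,F}; that leaves E.
At row 5, column 4: row 5 has {A,D,F}; column 4 has {A,C,D,E,F}; that leaves B.
At row 2, column 6: row 2 has {A,D}; column 6 has {C,D,E,F}; that leaves B.
At row 3, column 2: row 3 has {A,B,D,E,F}; column 2 has {A,D,F}; that leaves C.
At row 4, column 5: row 4 has {A,B,C,E,F}; column 5 has {A,B}; that leaves D.
At row 6, column 5: row 6 has {C,F}; column 5 has {A,B,D}; that leaves E.
At row 6, column 6: row 6 has {C,E,F}; column 6 has {B,C,D,E,F}; that leaves A.
At row 2, column 2: row 2 has {A,B,D}; column 2 has {A,C,D,F}; that leaves E.
At row 5, column 5: row 5 has {A,B,D,F}; column 5 has {A,B,D,E}; that leaves C.
At row 6, column 1: row 6 has {A,C,E,F}; column 1 has {A,B,F}; that leaves D.
At row 6, column 2: row 6 has {A,C,D,E,F}; column 2 has {A,C,D,E,F}; that leaves B.
At row 2, column 1: row 2 has {A,B,D,E}; column 1 has {A,B,D,F}; that leaves C.
At row 2, column 5: row 2 has {A,B,C,D,E}; column 5 has {A,B,C,D,E}; that leaves F.
At row 5, column 1: row 5 has {A,B,C,D,F}; column 1 has {A,B,C,D,F}; that leaves E.

A F E D B C / C E D A F B / F C B E A D / B A F C D E / E D A B C F / D B C F E A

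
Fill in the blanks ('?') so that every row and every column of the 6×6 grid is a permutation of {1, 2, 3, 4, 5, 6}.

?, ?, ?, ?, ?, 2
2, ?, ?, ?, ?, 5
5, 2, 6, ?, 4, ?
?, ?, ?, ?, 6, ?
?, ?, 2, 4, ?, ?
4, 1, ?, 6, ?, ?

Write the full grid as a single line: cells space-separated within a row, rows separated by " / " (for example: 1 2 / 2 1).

(r6,c6) = 3
(r3,c6) = 1
(r4,c6) = 4
(r5,c6) = 6
(r6,c3) = 5
(r6,c5) = 2
(r3,c4) = 3
(r2,c4) = 1
(r2,c5) = 3
(r1,c4) = 5
(r1,c5) = 1
(r2,c3) = 4
(r4,c4) = 2
(r5,c5) = 5
(r1,c3) = 3
(r2,c2) = 6
(r4,c3) = 1
(r5,c2) = 3
(r1,c1) = 6
(r1,c2) = 4
(r4,c1) = 3
(r4,c2) = 5
(r5,c1) = 1

6 4 3 5 1 2 / 2 6 4 1 3 5 / 5 2 6 3 4 1 / 3 5 1 2 6 4 / 1 3 2 4 5 6 / 4 1 5 6 2 3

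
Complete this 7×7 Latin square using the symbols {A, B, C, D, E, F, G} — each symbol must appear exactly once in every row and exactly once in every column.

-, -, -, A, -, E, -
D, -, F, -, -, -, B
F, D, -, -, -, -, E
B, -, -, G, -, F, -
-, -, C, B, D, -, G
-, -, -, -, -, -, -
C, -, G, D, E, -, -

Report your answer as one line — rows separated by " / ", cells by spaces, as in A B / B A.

G C B A F E D / D G F E A C B / F D A C B G E / B E D G C F A / E F C B D A G / A B E F G D C / C A G D E B F

(r1,c1) = G
(r3,c4) = C
(r5,c6) = A
(r7,c6) = B
(r2,c4) = E
(r3,c6) = G
(r5,c1) = E
(r5,c2) = F
(r6,c1) = A
(r6,c4) = F
(r7,c2) = A
(r7,c7) = F
(r2,c6) = C
(r6,c6) = D
(r6,c7) = C
(r1,c7) = D
(r2,c2) = G
(r2,c5) = A
(r3,c5) = B
(r4,c5) = C
(r4,c7) = A
(r6,c5) = G
(r1,c3) = B
(r1,c5) = F
(r3,c3) = A
(r4,c2) = E
(r4,c3) = D
(r6,c2) = B
(r6,c3) = E
(r1,c2) = C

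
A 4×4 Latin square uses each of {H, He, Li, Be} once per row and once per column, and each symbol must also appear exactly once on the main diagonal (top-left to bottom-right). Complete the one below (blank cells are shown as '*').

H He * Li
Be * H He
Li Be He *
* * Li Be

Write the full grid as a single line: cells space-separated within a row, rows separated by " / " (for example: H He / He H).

H He Be Li / Be Li H He / Li Be He H / He H Li Be

row 1 has {H,He,Li}; column 3 has {H,He,Li} — only Be is left for (r1,c3).
row 2 has {H,He,Be}; column 2 has {He,Be}; the diagonal has {H,He,Be} — only Li is left for (r2,c2).
row 3 has {He,Li,Be}; column 4 has {He,Li,Be} — only H is left for (r3,c4).
row 4 has {Li,Be}; column 1 has {H,Li,Be} — only He is left for (r4,c1).
row 4 has {He,Li,Be}; column 2 has {He,Li,Be} — only H is left for (r4,c2).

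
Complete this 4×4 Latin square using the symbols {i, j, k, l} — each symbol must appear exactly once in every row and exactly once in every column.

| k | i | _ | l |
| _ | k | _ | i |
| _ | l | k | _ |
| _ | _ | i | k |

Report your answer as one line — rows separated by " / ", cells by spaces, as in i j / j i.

(r1,c3) = j
(r2,c3) = l
(r3,c4) = j
(r4,c2) = j
(r2,c1) = j
(r3,c1) = i
(r4,c1) = l

k i j l / j k l i / i l k j / l j i k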